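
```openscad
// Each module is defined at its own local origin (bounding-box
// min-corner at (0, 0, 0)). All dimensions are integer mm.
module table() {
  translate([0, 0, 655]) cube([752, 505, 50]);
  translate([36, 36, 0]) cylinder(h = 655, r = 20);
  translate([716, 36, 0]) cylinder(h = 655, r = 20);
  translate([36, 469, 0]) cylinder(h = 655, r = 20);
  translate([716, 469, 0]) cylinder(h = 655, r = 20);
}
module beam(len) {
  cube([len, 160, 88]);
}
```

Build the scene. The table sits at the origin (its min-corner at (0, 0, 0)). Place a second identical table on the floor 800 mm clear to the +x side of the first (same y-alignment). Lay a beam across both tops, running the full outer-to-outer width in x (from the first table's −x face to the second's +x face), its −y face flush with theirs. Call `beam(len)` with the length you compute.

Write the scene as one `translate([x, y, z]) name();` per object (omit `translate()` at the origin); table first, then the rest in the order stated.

table();
translate([1552, 0, 0]) table();
translate([0, 0, 705]) beam(2304);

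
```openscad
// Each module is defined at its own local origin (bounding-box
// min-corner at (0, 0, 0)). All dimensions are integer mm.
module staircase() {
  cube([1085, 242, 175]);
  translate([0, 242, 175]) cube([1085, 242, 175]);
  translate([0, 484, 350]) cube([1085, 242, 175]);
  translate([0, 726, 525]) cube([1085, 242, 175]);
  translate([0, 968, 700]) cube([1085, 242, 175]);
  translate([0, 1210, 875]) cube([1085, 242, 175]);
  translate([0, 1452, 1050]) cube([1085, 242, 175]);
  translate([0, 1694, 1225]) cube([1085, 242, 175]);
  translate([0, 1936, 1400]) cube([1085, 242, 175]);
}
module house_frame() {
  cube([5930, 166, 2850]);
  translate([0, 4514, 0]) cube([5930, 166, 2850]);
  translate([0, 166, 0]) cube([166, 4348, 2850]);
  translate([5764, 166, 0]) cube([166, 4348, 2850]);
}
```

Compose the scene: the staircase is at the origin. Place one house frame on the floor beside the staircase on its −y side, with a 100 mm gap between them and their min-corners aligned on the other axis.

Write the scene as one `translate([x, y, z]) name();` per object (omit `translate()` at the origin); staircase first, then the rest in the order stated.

staircase();
translate([0, -4780, 0]) house_frame();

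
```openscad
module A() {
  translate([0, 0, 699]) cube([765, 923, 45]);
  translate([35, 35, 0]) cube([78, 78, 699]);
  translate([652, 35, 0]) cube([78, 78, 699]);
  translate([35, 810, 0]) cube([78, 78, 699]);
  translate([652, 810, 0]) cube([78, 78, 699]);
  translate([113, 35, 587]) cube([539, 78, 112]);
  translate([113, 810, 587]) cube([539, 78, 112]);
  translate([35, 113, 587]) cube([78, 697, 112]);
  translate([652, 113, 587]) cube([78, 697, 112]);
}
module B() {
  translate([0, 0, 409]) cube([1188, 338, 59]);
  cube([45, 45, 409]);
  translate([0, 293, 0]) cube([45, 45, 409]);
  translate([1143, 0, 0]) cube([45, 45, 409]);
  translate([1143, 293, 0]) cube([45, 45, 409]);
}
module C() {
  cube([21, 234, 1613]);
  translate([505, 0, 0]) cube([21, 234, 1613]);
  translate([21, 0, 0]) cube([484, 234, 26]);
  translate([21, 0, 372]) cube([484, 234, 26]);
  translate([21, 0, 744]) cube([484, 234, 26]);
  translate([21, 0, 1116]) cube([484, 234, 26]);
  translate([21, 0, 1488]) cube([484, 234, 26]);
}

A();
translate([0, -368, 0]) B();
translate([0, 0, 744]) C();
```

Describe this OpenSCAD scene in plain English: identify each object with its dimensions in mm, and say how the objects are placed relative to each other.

A is a table: top 765 mm (x) × 923 mm (y), 45 mm thick, upper face at z = 744 mm, on four 78×78 mm square legs, each inset 35 mm from the nearest pair of top edges, running from z = 0 to the bottom of the top. Four apron rails, 78 mm thick and 112 mm tall, run between adjacent legs with their top edges flush with the underside of the top and their outer faces flush with the legs' outer faces.

B is a bench: a 1188×338 mm seat slab, 59 mm thick, top at z = 468 mm, on four 45×45 mm square legs flush with the seat corners and standing on z = 0.

C is an open bookshelf. Two side panels, each 21 mm thick, 234 mm deep and 1613 mm tall, stand 526 mm apart (outside-to-outside). Between them sit 5 shelves, each 26 mm thick and 234 mm deep, spanning the full gap between the sides. The bottom shelf rests on the floor (its underside at z = 0) and the clear gap between one shelf's top and the next shelf's underside is 346 mm.

The bench is on the floor beside the table on its −y side. The bookshelf is on top of the table.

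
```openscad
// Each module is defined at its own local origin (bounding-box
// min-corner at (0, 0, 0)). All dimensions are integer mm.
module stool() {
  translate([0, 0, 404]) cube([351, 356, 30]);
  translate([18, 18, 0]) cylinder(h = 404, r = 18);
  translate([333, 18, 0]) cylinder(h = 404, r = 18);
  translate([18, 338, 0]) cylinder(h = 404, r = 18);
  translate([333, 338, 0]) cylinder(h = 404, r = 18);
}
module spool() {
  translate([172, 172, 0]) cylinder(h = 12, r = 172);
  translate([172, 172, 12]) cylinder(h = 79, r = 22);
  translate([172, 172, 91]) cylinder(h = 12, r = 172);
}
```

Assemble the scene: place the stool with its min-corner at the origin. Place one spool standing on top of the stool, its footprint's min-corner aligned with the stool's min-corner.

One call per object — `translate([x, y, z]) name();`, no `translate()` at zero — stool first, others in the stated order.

stool();
translate([0, 0, 434]) spool();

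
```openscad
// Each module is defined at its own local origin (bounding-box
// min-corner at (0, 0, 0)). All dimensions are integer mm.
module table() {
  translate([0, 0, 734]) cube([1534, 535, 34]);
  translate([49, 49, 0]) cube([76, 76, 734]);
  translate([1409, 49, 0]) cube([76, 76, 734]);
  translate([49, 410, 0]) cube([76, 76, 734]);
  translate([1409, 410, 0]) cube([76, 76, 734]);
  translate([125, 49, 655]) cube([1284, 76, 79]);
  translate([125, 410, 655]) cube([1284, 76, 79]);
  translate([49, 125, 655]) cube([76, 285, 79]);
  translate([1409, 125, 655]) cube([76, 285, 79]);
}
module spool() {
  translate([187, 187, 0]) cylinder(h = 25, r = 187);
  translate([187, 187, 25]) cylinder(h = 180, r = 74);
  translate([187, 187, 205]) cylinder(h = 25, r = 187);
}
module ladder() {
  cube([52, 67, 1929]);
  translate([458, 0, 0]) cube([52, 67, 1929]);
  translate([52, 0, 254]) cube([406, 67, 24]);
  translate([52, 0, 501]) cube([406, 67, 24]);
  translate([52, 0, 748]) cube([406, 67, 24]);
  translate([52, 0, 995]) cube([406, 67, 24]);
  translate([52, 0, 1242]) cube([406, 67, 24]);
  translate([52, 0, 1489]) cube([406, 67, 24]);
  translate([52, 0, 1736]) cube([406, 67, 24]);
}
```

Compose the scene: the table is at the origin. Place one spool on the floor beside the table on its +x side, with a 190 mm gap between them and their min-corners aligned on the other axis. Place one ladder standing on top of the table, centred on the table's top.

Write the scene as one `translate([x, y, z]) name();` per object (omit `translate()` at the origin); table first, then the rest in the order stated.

table();
translate([1724, 0, 0]) spool();
translate([512, 234, 768]) ladder();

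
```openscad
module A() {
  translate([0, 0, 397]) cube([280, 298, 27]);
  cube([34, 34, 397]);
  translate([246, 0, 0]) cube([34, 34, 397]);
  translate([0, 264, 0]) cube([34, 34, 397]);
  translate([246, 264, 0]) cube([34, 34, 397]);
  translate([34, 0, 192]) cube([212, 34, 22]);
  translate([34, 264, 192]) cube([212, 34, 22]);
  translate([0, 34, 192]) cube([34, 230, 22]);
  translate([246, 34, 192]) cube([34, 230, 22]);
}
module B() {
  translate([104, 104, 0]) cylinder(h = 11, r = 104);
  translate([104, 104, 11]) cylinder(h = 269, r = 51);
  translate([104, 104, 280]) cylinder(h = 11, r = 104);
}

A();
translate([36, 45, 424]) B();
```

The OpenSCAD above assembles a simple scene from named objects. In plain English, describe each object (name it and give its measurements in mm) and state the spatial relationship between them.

A is a four-legged stool. The seat is 280×298 mm, 27 mm thick, top at z = 424 mm. It stands on four square legs, each 34×34 mm in cross-section, from z = 0 to the seat underside, each flush with a corner of the seat. Four stretchers, 34 mm wide and 22 mm tall, connect adjacent legs with their undersides at z = 192 mm, each running between the inner faces of the legs it joins and aligned with the legs' outer faces on the other axis.

B is a spool: two coaxial disc flanges of radius 104 mm and thickness 11 mm, joined by a core cylinder of radius 51 mm and height 269 mm. The lower flange rests on z = 0 and the three cylinders share a vertical axis.

The spool is on top of the stool, centred.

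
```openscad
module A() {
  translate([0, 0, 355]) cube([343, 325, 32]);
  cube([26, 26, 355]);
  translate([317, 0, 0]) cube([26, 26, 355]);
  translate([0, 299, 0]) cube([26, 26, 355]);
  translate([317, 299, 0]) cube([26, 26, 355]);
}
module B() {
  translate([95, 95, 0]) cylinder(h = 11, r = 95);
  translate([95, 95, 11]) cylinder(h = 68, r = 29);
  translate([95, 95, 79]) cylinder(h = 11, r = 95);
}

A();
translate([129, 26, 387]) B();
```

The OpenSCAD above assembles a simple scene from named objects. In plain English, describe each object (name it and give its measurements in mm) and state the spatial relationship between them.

A is a four-legged stool. The seat is 343×325 mm, 32 mm thick, top at z = 387 mm. It stands on four square legs, each 26×26 mm in cross-section, from z = 0 to the seat underside, each flush with a corner of the seat.

B is a spool: two coaxial disc flanges of radius 95 mm and thickness 11 mm, joined by a core cylinder of radius 29 mm and height 68 mm. The lower flange rests on z = 0 and the three cylinders share a vertical axis.

The spool is on top of the stool.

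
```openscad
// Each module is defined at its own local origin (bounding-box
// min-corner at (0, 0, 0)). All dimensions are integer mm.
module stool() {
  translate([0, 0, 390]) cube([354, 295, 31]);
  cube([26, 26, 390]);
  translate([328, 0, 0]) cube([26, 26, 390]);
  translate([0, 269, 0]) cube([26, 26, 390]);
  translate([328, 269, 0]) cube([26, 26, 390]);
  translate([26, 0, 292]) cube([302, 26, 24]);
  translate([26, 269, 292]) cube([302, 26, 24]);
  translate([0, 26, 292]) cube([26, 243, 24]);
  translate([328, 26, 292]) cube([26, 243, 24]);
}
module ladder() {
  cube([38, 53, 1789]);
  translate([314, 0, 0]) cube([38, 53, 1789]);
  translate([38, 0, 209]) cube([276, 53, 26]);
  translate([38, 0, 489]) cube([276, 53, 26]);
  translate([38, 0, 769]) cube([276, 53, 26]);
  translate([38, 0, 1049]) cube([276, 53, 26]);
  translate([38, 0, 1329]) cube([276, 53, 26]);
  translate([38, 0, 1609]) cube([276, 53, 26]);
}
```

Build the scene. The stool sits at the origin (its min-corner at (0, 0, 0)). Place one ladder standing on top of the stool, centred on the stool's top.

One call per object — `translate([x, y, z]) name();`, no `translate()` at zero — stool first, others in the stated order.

stool();
translate([1, 121, 421]) ladder();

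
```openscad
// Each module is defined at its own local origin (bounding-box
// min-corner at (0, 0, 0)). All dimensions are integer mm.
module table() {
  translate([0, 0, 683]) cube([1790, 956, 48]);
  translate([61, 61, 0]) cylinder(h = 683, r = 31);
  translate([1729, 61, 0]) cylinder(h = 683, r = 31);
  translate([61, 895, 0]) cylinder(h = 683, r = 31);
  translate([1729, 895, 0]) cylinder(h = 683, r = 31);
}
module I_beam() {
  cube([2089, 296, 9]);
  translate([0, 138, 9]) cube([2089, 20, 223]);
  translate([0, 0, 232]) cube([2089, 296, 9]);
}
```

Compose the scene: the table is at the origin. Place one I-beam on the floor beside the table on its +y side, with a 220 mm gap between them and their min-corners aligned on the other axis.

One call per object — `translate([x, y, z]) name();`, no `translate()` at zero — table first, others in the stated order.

table();
translate([0, 1176, 0]) I_beam();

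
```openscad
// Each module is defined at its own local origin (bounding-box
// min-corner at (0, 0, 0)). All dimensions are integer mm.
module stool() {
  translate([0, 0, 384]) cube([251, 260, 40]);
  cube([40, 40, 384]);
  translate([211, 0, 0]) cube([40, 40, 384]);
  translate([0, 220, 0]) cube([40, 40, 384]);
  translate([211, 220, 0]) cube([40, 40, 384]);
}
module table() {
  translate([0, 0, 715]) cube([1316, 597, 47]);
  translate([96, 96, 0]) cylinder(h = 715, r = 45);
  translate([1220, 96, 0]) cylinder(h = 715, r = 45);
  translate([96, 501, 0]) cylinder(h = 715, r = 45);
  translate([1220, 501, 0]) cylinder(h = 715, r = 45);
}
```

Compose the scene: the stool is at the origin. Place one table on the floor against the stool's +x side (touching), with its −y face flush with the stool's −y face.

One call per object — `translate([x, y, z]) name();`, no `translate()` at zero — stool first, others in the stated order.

stool();
translate([251, 0, 0]) table();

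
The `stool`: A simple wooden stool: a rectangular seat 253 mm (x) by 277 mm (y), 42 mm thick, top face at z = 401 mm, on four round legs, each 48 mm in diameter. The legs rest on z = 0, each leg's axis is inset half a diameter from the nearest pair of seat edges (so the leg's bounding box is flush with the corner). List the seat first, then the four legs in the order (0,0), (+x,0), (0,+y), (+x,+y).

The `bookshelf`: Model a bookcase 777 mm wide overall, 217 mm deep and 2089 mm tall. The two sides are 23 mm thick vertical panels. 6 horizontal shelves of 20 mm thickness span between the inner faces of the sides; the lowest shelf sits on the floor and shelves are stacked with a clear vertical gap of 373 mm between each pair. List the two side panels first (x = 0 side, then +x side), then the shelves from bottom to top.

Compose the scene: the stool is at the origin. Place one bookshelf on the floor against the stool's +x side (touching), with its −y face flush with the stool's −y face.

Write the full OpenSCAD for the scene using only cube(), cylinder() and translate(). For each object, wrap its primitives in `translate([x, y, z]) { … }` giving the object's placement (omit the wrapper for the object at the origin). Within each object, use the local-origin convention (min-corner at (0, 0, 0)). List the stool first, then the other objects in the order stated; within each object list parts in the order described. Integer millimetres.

translate([0, 0, 359]) cube([253, 277, 42]);
translate([24, 24, 0]) cylinder(h = 359, r = 24);
translate([229, 24, 0]) cylinder(h = 359, r = 24);
translate([24, 253, 0]) cylinder(h = 359, r = 24);
translate([229, 253, 0]) cylinder(h = 359, r = 24);
translate([253, 0, 0]) {
  cube([23, 217, 2089]);
  translate([754, 0, 0]) cube([23, 217, 2089]);
  translate([23, 0, 0]) cube([731, 217, 20]);
  translate([23, 0, 393]) cube([731, 217, 20]);
  translate([23, 0, 786]) cube([731, 217, 20]);
  translate([23, 0, 1179]) cube([731, 217, 20]);
  translate([23, 0, 1572]) cube([731, 217, 20]);
  translate([23, 0, 1965]) cube([731, 217, 20]);
}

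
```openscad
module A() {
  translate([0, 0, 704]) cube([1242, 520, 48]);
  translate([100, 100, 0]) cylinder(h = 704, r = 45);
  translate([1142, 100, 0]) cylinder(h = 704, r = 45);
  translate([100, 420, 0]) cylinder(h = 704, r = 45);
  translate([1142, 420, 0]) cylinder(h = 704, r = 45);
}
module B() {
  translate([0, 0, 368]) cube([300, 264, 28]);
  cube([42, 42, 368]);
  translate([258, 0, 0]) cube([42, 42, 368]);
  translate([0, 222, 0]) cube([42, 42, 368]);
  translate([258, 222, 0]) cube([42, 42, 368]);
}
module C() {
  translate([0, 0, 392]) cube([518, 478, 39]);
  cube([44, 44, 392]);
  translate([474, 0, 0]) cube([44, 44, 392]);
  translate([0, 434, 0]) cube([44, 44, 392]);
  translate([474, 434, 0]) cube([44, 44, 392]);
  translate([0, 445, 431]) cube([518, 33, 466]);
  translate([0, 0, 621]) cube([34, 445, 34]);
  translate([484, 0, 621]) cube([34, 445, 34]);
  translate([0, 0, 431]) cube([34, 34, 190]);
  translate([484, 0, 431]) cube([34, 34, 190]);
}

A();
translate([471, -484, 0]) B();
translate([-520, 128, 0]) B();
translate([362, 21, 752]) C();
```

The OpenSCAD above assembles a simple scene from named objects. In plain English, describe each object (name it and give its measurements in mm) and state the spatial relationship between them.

A is a table: top 1242 mm (x) × 520 mm (y), 48 mm thick, upper face at z = 752 mm, on four round legs of 90 mm diameter, each leg's bounding box inset 55 mm from the nearest pair of top edges, running from z = 0 to the bottom of the top.

B is a simple wooden stool: a rectangular seat 300 mm (x) by 264 mm (y), 28 mm thick, top face at z = 396 mm, on four square legs, each 42×42 mm in cross-section. The legs rest on z = 0, each flush with a corner of the seat.

C is a chair. The seat is a 518×478×39 mm slab with its top at z = 431 mm, on four 44×44 mm corner legs (flush with the seat edges, standing on z = 0). A flat backrest 33 mm thick, 466 mm tall, spans the full seat width and rises from the seat top along its +y edge, rear face flush with the rear of the seat. Two armrests of 34×34 mm section run along each side from the seat's front edge to the front of the backrest, top faces 224 mm above the seat top and outer faces flush with the seat's x-edges; a 34×34 mm post under the front of each armrest stands on the seat at the front corner.

Two stools sit around the table at the −y, −x sides. The chair is on top of the table, centred.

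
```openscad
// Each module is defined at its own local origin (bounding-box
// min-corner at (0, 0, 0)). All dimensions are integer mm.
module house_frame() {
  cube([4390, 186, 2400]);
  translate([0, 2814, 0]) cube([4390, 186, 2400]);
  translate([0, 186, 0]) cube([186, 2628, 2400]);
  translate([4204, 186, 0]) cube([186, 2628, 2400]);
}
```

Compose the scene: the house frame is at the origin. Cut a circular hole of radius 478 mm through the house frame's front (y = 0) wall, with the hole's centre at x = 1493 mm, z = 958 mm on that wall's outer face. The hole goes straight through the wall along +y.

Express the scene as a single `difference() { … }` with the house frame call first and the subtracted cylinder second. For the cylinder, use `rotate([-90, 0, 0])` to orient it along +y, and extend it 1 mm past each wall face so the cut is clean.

difference() {
  house_frame();
  translate([1493, -1, 958]) rotate([-90, 0, 0]) cylinder(h = 188, r = 478);
}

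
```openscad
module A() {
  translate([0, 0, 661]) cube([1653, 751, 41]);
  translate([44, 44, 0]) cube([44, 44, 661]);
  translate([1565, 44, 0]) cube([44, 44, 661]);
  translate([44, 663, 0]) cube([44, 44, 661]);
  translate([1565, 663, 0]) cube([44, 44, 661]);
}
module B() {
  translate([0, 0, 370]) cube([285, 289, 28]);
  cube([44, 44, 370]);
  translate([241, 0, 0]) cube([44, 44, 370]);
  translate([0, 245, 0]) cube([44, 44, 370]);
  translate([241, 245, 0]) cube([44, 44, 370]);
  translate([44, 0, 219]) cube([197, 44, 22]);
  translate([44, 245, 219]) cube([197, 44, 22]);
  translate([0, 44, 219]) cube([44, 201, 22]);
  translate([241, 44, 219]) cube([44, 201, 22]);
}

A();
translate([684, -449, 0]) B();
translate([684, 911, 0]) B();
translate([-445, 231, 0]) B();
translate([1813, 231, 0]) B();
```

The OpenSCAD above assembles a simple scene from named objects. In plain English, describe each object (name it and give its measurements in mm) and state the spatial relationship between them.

A is a rectangular dining table. The top is 1653×751×41 mm with its upper surface at z = 702 mm. It stands on four 44×44 mm square legs, each inset 44 mm from the nearest pair of top edges, running from the floor to the underside of the top.

B is a four-legged stool. The seat is a 285×289×28 mm slab whose top surface is at z = 398 mm; four square legs, each 44×44 mm in cross-section, run from the floor (z = 0) to the underside of the seat, each flush with a corner of the seat. Four stretchers, 44 mm wide and 22 mm tall, connect adjacent legs with their undersides at z = 219 mm, each running between the inner faces of the legs it joins and aligned with the legs' outer faces on the other axis.

Four stools sit around the table at the −y, +y, −x, +x sides.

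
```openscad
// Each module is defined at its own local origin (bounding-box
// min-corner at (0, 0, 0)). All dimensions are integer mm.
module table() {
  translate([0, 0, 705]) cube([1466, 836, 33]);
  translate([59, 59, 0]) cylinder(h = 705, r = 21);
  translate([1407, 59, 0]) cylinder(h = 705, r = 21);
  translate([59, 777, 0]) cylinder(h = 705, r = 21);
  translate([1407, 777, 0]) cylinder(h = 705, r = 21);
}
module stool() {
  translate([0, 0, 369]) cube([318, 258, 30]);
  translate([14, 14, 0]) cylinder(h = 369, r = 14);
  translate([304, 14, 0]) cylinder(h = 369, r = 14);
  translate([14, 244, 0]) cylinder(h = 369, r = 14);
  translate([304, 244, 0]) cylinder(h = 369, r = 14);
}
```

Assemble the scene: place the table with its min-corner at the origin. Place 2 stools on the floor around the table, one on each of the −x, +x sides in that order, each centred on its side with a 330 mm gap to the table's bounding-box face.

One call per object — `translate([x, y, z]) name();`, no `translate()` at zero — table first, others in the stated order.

table();
translate([-648, 289, 0]) stool();
translate([1796, 289, 0]) stool();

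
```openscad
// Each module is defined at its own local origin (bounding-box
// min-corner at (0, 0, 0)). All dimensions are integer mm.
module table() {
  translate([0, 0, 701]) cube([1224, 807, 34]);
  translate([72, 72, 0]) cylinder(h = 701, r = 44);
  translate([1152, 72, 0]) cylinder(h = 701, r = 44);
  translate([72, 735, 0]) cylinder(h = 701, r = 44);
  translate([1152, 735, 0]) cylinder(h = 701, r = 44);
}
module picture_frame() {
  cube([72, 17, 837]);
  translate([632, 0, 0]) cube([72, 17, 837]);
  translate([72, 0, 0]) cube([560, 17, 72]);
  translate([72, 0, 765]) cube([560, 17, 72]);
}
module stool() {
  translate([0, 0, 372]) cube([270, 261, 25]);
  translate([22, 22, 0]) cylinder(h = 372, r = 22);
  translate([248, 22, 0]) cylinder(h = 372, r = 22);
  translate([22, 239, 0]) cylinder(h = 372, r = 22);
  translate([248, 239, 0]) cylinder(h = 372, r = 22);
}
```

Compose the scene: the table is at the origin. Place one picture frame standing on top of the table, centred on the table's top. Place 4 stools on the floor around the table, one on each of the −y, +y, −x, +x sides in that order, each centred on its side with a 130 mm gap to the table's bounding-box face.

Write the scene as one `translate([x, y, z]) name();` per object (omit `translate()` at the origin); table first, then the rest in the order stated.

table();
translate([260, 395, 735]) picture_frame();
translate([477, -391, 0]) stool();
translate([477, 937, 0]) stool();
translate([-400, 273, 0]) stool();
translate([1354, 273, 0]) stool();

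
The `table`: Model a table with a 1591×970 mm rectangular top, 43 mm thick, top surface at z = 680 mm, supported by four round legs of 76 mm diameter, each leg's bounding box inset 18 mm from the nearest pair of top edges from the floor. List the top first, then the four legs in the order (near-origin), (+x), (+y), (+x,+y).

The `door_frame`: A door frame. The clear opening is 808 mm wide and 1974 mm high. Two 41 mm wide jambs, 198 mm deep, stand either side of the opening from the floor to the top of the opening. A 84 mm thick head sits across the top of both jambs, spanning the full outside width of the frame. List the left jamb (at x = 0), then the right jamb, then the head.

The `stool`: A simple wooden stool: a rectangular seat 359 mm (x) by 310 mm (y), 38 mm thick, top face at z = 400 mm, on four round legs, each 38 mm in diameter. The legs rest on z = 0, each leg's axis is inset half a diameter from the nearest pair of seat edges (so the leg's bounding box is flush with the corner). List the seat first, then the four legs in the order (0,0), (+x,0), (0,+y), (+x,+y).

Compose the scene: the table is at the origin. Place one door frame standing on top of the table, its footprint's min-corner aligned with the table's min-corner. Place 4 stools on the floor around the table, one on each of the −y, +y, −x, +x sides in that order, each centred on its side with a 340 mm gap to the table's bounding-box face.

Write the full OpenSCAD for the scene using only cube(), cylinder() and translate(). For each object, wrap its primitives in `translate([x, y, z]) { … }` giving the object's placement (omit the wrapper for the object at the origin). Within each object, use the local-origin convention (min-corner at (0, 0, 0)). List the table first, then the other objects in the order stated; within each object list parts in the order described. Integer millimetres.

translate([0, 0, 637]) cube([1591, 970, 43]);
translate([56, 56, 0]) cylinder(h = 637, r = 38);
translate([1535, 56, 0]) cylinder(h = 637, r = 38);
translate([56, 914, 0]) cylinder(h = 637, r = 38);
translate([1535, 914, 0]) cylinder(h = 637, r = 38);
translate([0, 0, 680]) {
  cube([41, 198, 1974]);
  translate([849, 0, 0]) cube([41, 198, 1974]);
  translate([0, 0, 1974]) cube([890, 198, 84]);
}
translate([616, -650, 0]) {
  translate([0, 0, 362]) cube([359, 310, 38]);
  translate([19, 19, 0]) cylinder(h = 362, r = 19);
  translate([340, 19, 0]) cylinder(h = 362, r = 19);
  translate([19, 291, 0]) cylinder(h = 362, r = 19);
  translate([340, 291, 0]) cylinder(h = 362, r = 19);
}
translate([616, 1310, 0]) {
  translate([0, 0, 362]) cube([359, 310, 38]);
  translate([19, 19, 0]) cylinder(h = 362, r = 19);
  translate([340, 19, 0]) cylinder(h = 362, r = 19);
  translate([19, 291, 0]) cylinder(h = 362, r = 19);
  translate([340, 291, 0]) cylinder(h = 362, r = 19);
}
translate([-699, 330, 0]) {
  translate([0, 0, 362]) cube([359, 310, 38]);
  translate([19, 19, 0]) cylinder(h = 362, r = 19);
  translate([340, 19, 0]) cylinder(h = 362, r = 19);
  translate([19, 291, 0]) cylinder(h = 362, r = 19);
  translate([340, 291, 0]) cylinder(h = 362, r = 19);
}
translate([1931, 330, 0]) {
  translate([0, 0, 362]) cube([359, 310, 38]);
  translate([19, 19, 0]) cylinder(h = 362, r = 19);
  translate([340, 19, 0]) cylinder(h = 362, r = 19);
  translate([19, 291, 0]) cylinder(h = 362, r = 19);
  translate([340, 291, 0]) cylinder(h = 362, r = 19);
}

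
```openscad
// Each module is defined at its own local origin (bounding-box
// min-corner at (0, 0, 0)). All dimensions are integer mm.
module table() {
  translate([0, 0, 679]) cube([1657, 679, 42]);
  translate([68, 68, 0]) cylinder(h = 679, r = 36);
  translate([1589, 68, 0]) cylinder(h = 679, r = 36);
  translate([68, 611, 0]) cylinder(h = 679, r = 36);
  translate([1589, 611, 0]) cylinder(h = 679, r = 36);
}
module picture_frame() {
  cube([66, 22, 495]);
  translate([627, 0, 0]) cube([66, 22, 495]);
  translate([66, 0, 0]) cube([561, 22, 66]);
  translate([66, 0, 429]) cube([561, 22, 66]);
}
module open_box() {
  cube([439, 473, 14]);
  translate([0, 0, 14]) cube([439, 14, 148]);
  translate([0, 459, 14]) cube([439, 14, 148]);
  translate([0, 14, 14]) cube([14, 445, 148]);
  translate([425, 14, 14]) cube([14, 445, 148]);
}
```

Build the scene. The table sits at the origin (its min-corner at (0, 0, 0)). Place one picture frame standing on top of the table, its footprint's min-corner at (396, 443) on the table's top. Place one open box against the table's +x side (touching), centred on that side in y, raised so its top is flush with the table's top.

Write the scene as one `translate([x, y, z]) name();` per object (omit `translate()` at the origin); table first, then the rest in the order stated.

table();
translate([396, 443, 721]) picture_frame();
translate([1657, 103, 559]) open_box();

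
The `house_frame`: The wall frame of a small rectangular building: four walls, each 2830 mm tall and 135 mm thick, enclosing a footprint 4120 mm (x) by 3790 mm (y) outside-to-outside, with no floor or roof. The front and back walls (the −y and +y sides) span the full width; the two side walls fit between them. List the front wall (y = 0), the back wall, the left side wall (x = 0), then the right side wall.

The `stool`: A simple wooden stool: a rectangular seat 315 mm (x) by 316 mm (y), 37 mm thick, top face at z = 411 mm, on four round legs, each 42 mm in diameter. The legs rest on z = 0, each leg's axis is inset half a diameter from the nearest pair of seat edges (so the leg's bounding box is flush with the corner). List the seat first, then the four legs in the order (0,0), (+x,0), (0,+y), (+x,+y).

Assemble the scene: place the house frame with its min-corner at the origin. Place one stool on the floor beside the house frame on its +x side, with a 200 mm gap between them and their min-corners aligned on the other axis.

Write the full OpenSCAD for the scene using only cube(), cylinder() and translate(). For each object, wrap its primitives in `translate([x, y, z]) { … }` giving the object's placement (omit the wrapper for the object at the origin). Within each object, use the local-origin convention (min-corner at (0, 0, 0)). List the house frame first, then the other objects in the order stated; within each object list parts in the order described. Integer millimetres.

cube([4120, 135, 2830]);
translate([0, 3655, 0]) cube([4120, 135, 2830]);
translate([0, 135, 0]) cube([135, 3520, 2830]);
translate([3985, 135, 0]) cube([135, 3520, 2830]);
translate([4320, 0, 0]) {
  translate([0, 0, 374]) cube([315, 316, 37]);
  translate([21, 21, 0]) cylinder(h = 374, r = 21);
  translate([294, 21, 0]) cylinder(h = 374, r = 21);
  translate([21, 295, 0]) cylinder(h = 374, r = 21);
  translate([294, 295, 0]) cylinder(h = 374, r = 21);
}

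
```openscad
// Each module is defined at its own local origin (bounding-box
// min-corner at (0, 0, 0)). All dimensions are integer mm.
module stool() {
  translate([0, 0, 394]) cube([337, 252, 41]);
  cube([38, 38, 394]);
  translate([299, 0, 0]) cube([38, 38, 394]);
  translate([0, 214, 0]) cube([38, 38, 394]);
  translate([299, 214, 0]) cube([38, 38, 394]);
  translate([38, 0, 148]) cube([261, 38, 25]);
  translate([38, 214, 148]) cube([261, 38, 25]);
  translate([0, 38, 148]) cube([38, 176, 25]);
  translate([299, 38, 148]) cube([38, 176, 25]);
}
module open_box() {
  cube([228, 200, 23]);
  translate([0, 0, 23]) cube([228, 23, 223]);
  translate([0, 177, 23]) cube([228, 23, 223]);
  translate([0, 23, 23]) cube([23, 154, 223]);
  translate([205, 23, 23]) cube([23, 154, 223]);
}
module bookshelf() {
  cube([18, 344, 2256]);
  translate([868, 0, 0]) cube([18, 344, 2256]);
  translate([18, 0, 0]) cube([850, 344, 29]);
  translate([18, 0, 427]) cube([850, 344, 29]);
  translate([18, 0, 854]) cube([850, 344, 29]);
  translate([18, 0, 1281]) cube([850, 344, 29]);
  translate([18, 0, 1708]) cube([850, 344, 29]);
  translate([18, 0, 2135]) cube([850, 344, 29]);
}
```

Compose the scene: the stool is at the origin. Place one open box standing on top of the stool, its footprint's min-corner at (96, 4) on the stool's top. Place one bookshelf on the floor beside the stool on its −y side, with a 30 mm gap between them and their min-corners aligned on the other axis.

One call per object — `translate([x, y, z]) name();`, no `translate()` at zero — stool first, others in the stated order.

stool();
translate([96, 4, 435]) open_box();
translate([0, -374, 0]) bookshelf();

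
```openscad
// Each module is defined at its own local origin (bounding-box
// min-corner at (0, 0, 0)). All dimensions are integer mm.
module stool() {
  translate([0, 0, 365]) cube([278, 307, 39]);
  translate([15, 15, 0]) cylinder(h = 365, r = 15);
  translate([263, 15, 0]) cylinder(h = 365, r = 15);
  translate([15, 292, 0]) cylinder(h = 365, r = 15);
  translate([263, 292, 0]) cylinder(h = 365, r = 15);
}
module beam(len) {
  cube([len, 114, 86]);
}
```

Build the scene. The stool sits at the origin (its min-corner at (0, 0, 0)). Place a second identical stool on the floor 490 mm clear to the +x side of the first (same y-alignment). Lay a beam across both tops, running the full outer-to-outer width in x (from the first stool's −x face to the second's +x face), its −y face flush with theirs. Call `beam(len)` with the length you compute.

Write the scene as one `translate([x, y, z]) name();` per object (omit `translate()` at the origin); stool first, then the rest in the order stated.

stool();
translate([768, 0, 0]) stool();
translate([0, 0, 404]) beam(1046);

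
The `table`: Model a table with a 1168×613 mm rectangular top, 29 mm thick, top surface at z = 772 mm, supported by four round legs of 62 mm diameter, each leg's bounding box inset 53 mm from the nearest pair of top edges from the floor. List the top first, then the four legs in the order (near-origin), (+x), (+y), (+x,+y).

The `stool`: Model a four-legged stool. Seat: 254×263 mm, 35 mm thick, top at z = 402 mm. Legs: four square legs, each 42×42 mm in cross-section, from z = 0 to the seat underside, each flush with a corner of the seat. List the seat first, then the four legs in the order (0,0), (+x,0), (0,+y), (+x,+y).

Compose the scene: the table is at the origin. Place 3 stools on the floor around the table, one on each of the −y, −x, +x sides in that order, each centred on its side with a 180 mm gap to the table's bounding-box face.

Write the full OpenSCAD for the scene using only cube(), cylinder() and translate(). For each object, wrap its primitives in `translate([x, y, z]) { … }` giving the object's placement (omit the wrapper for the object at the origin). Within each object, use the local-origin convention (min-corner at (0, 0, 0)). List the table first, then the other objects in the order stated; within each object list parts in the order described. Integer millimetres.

translate([0, 0, 743]) cube([1168, 613, 29]);
translate([84, 84, 0]) cylinder(h = 743, r = 31);
translate([1084, 84, 0]) cylinder(h = 743, r = 31);
translate([84, 529, 0]) cylinder(h = 743, r = 31);
translate([1084, 529, 0]) cylinder(h = 743, r = 31);
translate([457, -443, 0]) {
  translate([0, 0, 367]) cube([254, 263, 35]);
  cube([42, 42, 367]);
  translate([212, 0, 0]) cube([42, 42, 367]);
  translate([0, 221, 0]) cube([42, 42, 367]);
  translate([212, 221, 0]) cube([42, 42, 367]);
}
translate([-434, 175, 0]) {
  translate([0, 0, 367]) cube([254, 263, 35]);
  cube([42, 42, 367]);
  translate([212, 0, 0]) cube([42, 42, 367]);
  translate([0, 221, 0]) cube([42, 42, 367]);
  translate([212, 221, 0]) cube([42, 42, 367]);
}
translate([1348, 175, 0]) {
  translate([0, 0, 367]) cube([254, 263, 35]);
  cube([42, 42, 367]);
  translate([212, 0, 0]) cube([42, 42, 367]);
  translate([0, 221, 0]) cube([42, 42, 367]);
  translate([212, 221, 0]) cube([42, 42, 367]);
}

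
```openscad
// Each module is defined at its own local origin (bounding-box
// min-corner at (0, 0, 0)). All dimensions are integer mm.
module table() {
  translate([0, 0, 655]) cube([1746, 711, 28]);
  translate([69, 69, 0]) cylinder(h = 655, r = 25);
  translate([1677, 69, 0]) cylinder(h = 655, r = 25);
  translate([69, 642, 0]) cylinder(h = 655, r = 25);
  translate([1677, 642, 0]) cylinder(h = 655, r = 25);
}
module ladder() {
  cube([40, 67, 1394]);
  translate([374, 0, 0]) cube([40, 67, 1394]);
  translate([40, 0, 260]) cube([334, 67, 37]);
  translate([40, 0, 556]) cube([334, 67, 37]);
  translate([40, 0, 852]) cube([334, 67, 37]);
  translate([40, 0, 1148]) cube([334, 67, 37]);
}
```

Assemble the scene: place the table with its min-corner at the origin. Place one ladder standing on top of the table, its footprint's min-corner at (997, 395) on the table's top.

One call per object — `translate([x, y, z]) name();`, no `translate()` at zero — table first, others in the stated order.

table();
translate([997, 395, 683]) ladder();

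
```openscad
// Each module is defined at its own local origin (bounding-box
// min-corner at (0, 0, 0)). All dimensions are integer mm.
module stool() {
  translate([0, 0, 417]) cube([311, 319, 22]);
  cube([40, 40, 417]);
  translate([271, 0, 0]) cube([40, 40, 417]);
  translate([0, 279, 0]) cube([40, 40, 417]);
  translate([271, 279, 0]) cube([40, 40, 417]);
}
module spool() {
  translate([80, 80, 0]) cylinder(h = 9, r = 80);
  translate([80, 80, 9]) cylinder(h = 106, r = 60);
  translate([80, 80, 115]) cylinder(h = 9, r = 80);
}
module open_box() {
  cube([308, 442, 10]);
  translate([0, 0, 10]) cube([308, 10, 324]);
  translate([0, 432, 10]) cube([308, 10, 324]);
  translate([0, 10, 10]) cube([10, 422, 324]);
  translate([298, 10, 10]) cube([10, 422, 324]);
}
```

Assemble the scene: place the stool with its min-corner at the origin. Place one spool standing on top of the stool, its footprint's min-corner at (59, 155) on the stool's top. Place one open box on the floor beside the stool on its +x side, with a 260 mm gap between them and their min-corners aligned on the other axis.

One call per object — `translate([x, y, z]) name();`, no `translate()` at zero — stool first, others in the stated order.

stool();
translate([59, 155, 439]) spool();
translate([571, 0, 0]) open_box();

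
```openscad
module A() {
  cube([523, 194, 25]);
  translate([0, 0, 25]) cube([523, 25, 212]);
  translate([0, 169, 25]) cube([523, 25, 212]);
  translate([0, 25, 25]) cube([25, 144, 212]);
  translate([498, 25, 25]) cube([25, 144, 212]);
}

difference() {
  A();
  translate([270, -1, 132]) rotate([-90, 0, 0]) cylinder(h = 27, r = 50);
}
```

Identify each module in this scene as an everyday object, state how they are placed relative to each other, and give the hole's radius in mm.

A is an open box. The open box has a circular hole through its front wall. The hole's radius is 50 mm.

The subtracted cylinder has r = 50 mm.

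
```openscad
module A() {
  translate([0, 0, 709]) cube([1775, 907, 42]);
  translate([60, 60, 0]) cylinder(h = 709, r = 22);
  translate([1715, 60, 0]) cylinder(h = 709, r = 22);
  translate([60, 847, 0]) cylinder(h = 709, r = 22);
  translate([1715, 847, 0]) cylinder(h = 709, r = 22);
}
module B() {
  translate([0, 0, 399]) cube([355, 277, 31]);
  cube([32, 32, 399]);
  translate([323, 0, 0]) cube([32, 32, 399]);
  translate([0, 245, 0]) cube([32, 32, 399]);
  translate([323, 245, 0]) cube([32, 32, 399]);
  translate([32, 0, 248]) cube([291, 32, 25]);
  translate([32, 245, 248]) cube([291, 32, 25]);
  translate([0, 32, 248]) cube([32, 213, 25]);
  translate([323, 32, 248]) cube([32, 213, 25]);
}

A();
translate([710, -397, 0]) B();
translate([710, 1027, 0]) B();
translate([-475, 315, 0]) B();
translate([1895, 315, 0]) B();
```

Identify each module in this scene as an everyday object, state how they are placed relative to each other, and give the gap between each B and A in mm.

Each stool's nearest face is 120 mm from the table's bounding box.

A is a table. B is a stool. Four stools sit around the table at the −y, +y, −x, +x sides. The gap between each stool and the table is 120 mm.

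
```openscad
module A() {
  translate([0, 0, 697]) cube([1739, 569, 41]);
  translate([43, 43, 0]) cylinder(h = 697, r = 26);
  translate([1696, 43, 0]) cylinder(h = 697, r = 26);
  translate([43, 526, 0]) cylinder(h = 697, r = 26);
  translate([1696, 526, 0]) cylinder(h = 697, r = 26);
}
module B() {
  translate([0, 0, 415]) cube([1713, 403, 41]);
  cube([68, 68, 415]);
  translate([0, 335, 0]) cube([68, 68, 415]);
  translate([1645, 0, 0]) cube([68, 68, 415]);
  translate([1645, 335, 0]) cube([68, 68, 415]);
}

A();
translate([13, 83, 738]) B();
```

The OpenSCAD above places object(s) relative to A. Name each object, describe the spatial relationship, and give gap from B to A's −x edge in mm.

A is a table. B is a bench. The bench is on top of the table, centred. The gap from the bench to the table's −x edge is 13 mm.

The bench's min-x is at 13; the table's min-x is 0; gap = 13 mm.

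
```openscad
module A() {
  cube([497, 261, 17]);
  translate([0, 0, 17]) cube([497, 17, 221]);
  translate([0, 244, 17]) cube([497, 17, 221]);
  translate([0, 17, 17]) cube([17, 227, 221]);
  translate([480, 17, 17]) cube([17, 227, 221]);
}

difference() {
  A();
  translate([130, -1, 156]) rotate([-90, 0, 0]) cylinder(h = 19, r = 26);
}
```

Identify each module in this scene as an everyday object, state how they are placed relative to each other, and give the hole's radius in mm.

A is an open box. The open box has a circular hole through its front wall. The hole's radius is 26 mm.

The subtracted cylinder has r = 26 mm.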